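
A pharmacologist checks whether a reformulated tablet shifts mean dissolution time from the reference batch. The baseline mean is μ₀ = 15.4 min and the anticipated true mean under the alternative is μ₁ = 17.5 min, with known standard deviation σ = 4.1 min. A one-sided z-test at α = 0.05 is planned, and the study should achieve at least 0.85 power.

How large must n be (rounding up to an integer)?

n = 28

Standardized effect: d = |μ₁ − μ₀| / σ = |17.5 − 15.4| / 4.1 = 0.5122
Set Φ(δ − 1.645) = 0.85; then δ − 1.645 = Φ⁻¹(0.85) = 1.036, giving δ = 2.681.
δ = d·√n ⇒ n = (δ/d)² = (2.681 / 0.5122)² = 27.40.
Rounding up, n = 28.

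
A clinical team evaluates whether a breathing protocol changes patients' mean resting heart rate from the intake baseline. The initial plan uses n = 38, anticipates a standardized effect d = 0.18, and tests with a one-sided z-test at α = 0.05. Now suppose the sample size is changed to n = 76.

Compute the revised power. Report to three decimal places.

Power ≈ 0.470

With n = 76: δ = d·√n = 0.18 × √76 = 1.5692. Critical value z_{0.05} = 1.645.
Revised power = P(Z > 1.645 − δ) = Φ(-0.076) = 0.4698.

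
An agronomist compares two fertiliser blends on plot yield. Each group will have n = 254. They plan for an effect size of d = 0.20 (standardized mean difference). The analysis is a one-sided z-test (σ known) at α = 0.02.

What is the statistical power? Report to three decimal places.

Noncentrality parameter: δ = d·√(n/2) = 0.20 × √(254/2) = 2.2539
One-sided α = 0.02 → critical value z_{0.02} = 2.054.
Power = P(Z > 2.054 − δ) = Φ(0.200) = 0.5793.

Power ≈ 0.579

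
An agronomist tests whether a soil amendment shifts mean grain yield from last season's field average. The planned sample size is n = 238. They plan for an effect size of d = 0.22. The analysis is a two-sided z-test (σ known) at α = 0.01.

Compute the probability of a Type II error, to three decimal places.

β ≈ 0.207

Noncentrality parameter: δ = d·√n = 0.22 × √238 = 3.3940
Critical value for a two-sided test at α = 0.01: z_{α/2} = 2.576.
Power = Φ(δ − 2.576) + Φ(−δ − 2.576) = Φ(0.818) + Φ(-5.970) = 0.7934 + 0.0000 = 0.7934.
Type II error: β = 1 − power = 1 − 0.7934 = 0.2066.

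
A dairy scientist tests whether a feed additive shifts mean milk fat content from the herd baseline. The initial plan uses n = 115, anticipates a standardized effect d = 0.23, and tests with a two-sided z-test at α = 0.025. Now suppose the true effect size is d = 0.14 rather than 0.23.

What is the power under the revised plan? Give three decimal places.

With d = 0.14: δ = d·√n = 0.14 × √115 = 1.5013. Critical value z_{0.0125} = 2.241.
Revised power = Φ(δ − 2.241) + Φ(−δ − 2.241) = Φ(-0.740) + Φ(-3.743) = 0.2296 + 0.0001 = 0.2297.

Power ≈ 0.230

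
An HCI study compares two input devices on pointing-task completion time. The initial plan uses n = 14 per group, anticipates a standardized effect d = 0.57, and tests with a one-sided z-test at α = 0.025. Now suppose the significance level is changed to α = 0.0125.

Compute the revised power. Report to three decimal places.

δ = d·√(n/2) = 0.57 × √(14/2) = 1.5081 (unchanged). New critical value: z_{0.0125} = 2.241.
Revised power = Φ(δ − 2.241) = Φ(-0.733) = 0.2317.

Power ≈ 0.232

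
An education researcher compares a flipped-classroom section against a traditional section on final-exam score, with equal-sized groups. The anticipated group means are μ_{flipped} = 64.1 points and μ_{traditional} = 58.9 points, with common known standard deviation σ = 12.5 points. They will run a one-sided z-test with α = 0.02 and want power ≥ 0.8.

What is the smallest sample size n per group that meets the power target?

Standardized effect: d = |μ_{flipped} − μ_{traditional}| / σ = |64.1 − 58.9| / 12.5 = 0.4160
For power 0.8 need Φ(δ − z_{0.02}) = 0.8, so δ = z_{0.02} + z_{0.20} = 2.054 + 0.842 = 2.895.
δ = d·√(n/2) ⇒ n = 2(δ/d)² = 2 × (2.895 / 0.4160)² = 96.88.
Rounding up, n = 97 per group.

n = 97 per group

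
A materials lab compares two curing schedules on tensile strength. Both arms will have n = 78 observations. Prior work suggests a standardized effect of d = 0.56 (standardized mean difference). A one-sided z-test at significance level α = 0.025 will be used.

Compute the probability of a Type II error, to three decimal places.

β ≈ 0.062

Noncentrality parameter: δ = d·√(n/2) = 0.56 × √(78/2) = 3.4972
One-sided α = 0.025 → critical value z_{0.025} = 1.960.
Power = Φ(δ − 1.960) = Φ(1.537) = 0.9379.
Type II error: β = 1 − power = 1 − 0.9379 = 0.0621.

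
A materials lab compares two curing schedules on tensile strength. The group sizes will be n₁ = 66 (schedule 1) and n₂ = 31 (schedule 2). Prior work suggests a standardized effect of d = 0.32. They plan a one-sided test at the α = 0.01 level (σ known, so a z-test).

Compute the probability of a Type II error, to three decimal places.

Noncentrality parameter: δ = d / √(1/n₁ + 1/n₂) = 0.32 / √(1/66 + 1/31) = 1.4697
One-sided α = 0.01 → critical value z_{0.01} = 2.326.
Power = P(Z > 2.326 − δ) = Φ(-0.857) = 0.1958.
Type II error: β = 1 − power = 1 − 0.1958 = 0.8042.

β ≈ 0.804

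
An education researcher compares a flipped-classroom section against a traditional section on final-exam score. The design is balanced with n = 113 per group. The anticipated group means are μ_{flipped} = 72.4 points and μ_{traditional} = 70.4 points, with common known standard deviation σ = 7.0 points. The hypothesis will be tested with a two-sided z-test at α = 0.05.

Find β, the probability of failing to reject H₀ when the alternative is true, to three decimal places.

Standardized effect: d = |μ_{flipped} − μ_{traditional}| / σ = |72.4 − 70.4| / 7.0 = 0.2857
Noncentrality parameter: δ = d·√(n/2) = 0.2857 × √(113/2) = 2.1476
Critical value for a two-sided test at α = 0.05: z_{α/2} = 1.960.
Power = Φ(δ − 1.960) + Φ(−δ − 1.960) = Φ(0.188) + Φ(-4.108) = 0.5744 + 0.0000 = 0.5744.
Type II error: β = 1 − power = 1 − 0.5744 = 0.4256.

β ≈ 0.426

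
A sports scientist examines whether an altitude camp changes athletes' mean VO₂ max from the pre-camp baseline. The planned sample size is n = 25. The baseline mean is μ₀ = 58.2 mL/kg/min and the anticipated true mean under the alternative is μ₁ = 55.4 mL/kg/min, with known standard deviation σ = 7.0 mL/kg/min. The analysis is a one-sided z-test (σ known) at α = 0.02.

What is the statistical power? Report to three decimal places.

Power ≈ 0.479

Standardized effect: d = |μ₁ − μ₀| / σ = |55.4 − 58.2| / 7.0 = 0.4000
Noncentrality parameter: δ = d·√n = 0.4000 × √25 = 2.0000
Critical value for a one-sided test at α = 0.02: z_α = 2.054.
Power = P(Z > 2.054 − δ) = Φ(-0.054) = 0.4786.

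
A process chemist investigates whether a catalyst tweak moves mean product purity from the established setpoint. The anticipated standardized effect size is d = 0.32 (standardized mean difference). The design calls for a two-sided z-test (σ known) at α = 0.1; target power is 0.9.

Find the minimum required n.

Set Φ(δ − 1.645) = 0.9; then δ − 1.645 = Φ⁻¹(0.9) = 1.282, giving δ = 2.926.
(Ignoring the negligible lower-tail rejection probability gives the usual closed-form inversion.)
δ = d·√n ⇒ n = (δ/d)² = (2.926 / 0.32)² = 83.63.
Round up to the next whole unit.

n = 84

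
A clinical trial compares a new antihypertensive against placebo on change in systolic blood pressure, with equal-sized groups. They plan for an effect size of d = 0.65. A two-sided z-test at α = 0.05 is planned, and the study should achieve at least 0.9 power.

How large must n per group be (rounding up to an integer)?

n = 50 per group

Set Φ(δ − 1.960) = 0.9; then δ − 1.960 = Φ⁻¹(0.9) = 1.282, giving δ = 3.242.
(The Φ(−δ − z_{α/2}) term is vanishingly small for δ > 0 and is dropped in the standard sample-size formula.)
δ = d·√(n/2) ⇒ n = 2(δ/d)² = 2 × (3.242 / 0.65)² = 49.74.
Round up to the next whole unit.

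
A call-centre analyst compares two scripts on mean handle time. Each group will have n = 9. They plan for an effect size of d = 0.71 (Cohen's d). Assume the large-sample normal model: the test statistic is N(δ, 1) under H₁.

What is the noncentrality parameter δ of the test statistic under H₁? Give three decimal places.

δ = d·√(n/2) = 0.71 × √(9/2) = 1.5061

δ ≈ 1.506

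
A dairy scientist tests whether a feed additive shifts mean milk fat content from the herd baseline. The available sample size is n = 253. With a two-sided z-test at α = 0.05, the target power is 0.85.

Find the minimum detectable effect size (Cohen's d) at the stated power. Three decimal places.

d ≈ 0.188

Need Φ(δ − 1.960) = 0.85, so δ = 1.960 + 1.036 = 2.996.
(Lower-tail contribution to power is negligible for δ > 0.)
δ = d·√n ⇒ d = δ/√n = 2.996/√253 = 0.1884.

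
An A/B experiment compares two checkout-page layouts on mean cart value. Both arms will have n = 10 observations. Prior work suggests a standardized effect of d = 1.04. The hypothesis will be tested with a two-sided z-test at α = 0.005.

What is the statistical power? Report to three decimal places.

Noncentrality parameter: δ = d·√(n/2) = 1.04 × √(10/2) = 2.3255
Two-sided α = 0.005 → critical value z_{0.0025} = 2.807.
Power = Φ(δ − 2.807) + Φ(−δ − 2.807) = Φ(-0.482) + Φ(-5.133) = 0.3151 + 0.0000 = 0.3151.

Power ≈ 0.315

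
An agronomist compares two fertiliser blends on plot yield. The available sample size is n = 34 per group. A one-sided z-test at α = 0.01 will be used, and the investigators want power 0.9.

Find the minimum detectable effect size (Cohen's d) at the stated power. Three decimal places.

d ≈ 0.875

Required noncentrality: δ = z_{0.01} + z_{0.10} = 2.326 + 1.282 = 3.608.
δ = d·√(n/2) ⇒ d = δ/√(n/2) = 3.608/√(34/2) = 0.8750.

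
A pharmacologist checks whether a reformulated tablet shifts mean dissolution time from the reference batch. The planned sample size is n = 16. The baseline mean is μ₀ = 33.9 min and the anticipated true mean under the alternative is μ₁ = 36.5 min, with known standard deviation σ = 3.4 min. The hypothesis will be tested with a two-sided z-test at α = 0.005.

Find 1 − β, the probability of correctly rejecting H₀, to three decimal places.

Power ≈ 0.599

Standardized effect: d = |μ₁ − μ₀| / σ = |36.5 − 33.9| / 3.4 = 0.7647
Noncentrality parameter: λ = d·√n = 0.7647 × √16 = 3.0588
Two-sided α = 0.005 → critical value z_{0.0025} = 2.807.
Power = Φ(λ − 2.807) + Φ(−λ − 2.807) = Φ(0.252) + Φ(-5.866) = 0.5994 + 0.0000 = 0.5994.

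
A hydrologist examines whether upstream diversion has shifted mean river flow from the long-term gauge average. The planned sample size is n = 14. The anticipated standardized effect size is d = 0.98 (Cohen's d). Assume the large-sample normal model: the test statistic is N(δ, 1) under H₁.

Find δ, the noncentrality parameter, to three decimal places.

The noncentrality parameter scales effect size by the design's sample-size factor: δ = d·√n = 0.98 × √14 = 3.6668

δ ≈ 3.667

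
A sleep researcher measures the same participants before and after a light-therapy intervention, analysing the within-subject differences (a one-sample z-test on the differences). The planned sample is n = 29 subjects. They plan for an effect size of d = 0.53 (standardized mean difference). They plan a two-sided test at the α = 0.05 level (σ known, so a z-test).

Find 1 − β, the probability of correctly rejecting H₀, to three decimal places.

Noncentrality parameter: δ = d·√n = 0.53 × √29 = 2.8541
Critical value for a two-sided test at α = 0.05: z_{α/2} = 1.960.
Power = Φ(δ − 1.960) + Φ(−δ − 1.960) = Φ(0.894) + Φ(-4.814) = 0.8144 + 0.0000 = 0.8144.

Power ≈ 0.814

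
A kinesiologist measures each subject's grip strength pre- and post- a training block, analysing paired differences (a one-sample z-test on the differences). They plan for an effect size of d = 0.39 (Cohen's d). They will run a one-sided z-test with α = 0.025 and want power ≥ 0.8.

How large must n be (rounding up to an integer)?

For power 0.8 need Φ(δ − z_{0.025}) = 0.8, so δ = z_{0.025} + z_{0.20} = 1.960 + 0.842 = 2.802.
δ = d·√n ⇒ n = (δ/d)² = (2.802 / 0.39)² = 51.60.
Round up to the next whole unit.

n = 52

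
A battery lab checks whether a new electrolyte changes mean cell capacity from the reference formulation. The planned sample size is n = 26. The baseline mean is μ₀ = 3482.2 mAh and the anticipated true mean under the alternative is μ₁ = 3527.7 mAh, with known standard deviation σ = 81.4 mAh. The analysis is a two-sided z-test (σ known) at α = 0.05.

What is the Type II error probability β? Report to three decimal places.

β ≈ 0.187

Standardized effect: d = |μ₁ − μ₀| / σ = |3527.7 − 3482.2| / 81.4 = 0.5590
Noncentrality parameter: δ = d·√n = 0.5590 × √26 = 2.8502
Two-sided α = 0.05 → critical value z_{0.025} = 1.960.
Power = Φ(δ − 1.960) + Φ(−δ − 1.960) = Φ(0.890) + Φ(-4.810) = 0.8133 + 0.0000 = 0.8133.
Type II error: β = 1 − power = 1 − 0.8133 = 0.1867.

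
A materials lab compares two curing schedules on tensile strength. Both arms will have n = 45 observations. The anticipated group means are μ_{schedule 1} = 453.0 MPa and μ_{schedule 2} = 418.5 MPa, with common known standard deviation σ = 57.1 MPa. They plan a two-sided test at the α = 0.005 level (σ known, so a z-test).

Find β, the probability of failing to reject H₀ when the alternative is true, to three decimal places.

Standardized effect: d = |μ_{schedule 1} − μ_{schedule 2}| / σ = |453.0 − 418.5| / 57.1 = 0.6042
Noncentrality parameter: δ = d·√(n/2) = 0.6042 × √(45/2) = 2.8660
Two-sided α = 0.005 → critical value z_{0.0025} = 2.807.
Power = Φ(δ − 2.807) + Φ(−δ − 2.807) = Φ(0.059) + Φ(-5.673) = 0.5235 + 0.0000 = 0.5235.
Type II error: β = 1 − power = 1 − 0.5235 = 0.4765.

β ≈ 0.476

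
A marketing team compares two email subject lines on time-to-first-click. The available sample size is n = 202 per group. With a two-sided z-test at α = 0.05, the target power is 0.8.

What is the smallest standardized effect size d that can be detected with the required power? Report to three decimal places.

d ≈ 0.279

Required noncentrality: δ = z_{0.025} + z_{0.20} = 1.960 + 0.842 = 2.802.
(Lower-tail contribution to power is negligible for δ > 0.)
δ = d·√(n/2) ⇒ d = δ/√(n/2) = 2.802/√(202/2) = 0.2788.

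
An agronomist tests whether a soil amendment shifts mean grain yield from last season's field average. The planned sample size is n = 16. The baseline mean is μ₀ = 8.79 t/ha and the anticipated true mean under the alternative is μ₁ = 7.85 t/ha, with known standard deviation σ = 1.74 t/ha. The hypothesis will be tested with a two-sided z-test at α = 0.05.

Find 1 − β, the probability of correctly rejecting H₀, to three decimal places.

Power ≈ 0.580

Standardized effect: d = |μ₁ − μ₀| / σ = |7.85 − 8.79| / 1.74 = 0.5402
Noncentrality parameter: δ = d·√n = 0.5402 × √16 = 2.1609
Two-sided α = 0.05 → critical value z_{0.025} = 1.960.
Power = Φ(δ − 1.960) + Φ(−δ − 1.960) = Φ(0.201) + Φ(-4.121) = 0.5796 + 0.0000 = 0.5797.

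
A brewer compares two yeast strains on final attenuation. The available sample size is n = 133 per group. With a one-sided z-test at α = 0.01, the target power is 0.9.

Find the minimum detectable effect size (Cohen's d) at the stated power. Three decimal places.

d ≈ 0.442

Required noncentrality: δ = z_{0.01} + z_{0.10} = 2.326 + 1.282 = 3.608.
δ = d·√(n/2) ⇒ d = δ/√(n/2) = 3.608/√(133/2) = 0.4424.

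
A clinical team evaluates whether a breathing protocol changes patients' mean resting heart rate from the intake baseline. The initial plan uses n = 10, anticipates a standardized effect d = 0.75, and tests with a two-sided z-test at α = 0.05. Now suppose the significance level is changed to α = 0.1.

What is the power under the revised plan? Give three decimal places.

Power ≈ 0.766

δ = d·√n = 0.75 × √10 = 2.3717 (unchanged). New critical value: z_{0.05} = 1.645.
Revised power = Φ(δ − 1.645) + Φ(−δ − 1.645) = Φ(0.727) + Φ(-4.017) = 0.7663 + 0.0000 = 0.7664.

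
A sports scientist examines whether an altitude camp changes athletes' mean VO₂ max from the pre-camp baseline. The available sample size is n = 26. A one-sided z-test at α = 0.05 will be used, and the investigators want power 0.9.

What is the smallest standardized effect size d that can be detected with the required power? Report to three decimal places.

d ≈ 0.574

Need Φ(δ − 1.645) = 0.9, so δ = 1.645 + 1.282 = 2.926.
δ = d·√n ⇒ d = δ/√n = 2.926/√26 = 0.5739.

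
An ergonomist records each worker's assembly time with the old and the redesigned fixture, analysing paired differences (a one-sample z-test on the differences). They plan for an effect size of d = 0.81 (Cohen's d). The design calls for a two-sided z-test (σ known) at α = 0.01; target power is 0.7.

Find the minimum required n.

n = 15

Set Φ(δ − 2.576) = 0.7; then δ − 2.576 = Φ⁻¹(0.7) = 0.524, giving δ = 3.100.
(Ignoring the negligible lower-tail rejection probability gives the usual closed-form inversion.)
δ = d·√n ⇒ n = (δ/d)² = (3.100 / 0.81)² = 14.65.
Rounding up, n = 15.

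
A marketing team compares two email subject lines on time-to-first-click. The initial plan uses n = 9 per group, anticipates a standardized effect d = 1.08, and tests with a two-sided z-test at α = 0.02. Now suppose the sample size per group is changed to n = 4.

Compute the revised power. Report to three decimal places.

Power ≈ 0.212

With n = 4 per group: δ = d·√(n/2) = 1.08 × √(4/2) = 1.5274. Critical value z_{0.01} = 2.326.
Revised power = Φ(δ − 2.326) + Φ(−δ − 2.326) = Φ(-0.799) + Φ(-3.854) = 0.2121 + 0.0001 = 0.2122.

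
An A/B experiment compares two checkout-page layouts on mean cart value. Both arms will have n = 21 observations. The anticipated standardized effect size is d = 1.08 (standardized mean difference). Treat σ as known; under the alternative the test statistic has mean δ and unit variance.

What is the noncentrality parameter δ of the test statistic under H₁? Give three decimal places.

δ = d·√(n/2) = 1.08 × √(21/2) = 3.4996

δ ≈ 3.500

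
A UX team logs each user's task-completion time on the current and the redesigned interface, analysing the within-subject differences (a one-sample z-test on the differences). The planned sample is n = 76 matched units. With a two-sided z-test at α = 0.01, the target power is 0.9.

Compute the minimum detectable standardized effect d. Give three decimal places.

d ≈ 0.442

Required noncentrality: δ = z_{0.005} + z_{0.10} = 2.576 + 1.282 = 3.857.
(The second rejection-region term Φ(−δ − z_{α/2}) is negligible and dropped.)
δ = d·√n ⇒ d = δ/√n = 3.857/√76 = 0.4425.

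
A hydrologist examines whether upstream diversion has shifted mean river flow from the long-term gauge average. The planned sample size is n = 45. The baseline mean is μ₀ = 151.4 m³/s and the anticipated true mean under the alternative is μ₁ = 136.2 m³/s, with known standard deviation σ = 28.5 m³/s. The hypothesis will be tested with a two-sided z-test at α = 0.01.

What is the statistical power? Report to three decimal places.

Power ≈ 0.842

Standardized effect: d = |μ₁ − μ₀| / σ = |136.2 − 151.4| / 28.5 = 0.5333
Noncentrality parameter: δ = d·√n = 0.5333 × √45 = 3.5777
Critical value for a two-sided test at α = 0.01: z_{α/2} = 2.576.
Power = Φ(δ − 2.576) + Φ(−δ − 2.576) = Φ(1.002) + Φ(-6.154) = 0.8418 + 0.0000 = 0.8418.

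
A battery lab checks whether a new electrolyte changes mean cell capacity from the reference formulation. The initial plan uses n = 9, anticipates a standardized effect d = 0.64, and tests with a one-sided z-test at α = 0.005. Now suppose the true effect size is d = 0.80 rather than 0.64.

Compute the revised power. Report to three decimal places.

Power ≈ 0.430

With d = 0.80: δ = d·√n = 0.80 × √9 = 2.4000. Critical value z_{0.005} = 2.576.
Revised power = Φ(δ − 2.576) = Φ(-0.176) = 0.4302.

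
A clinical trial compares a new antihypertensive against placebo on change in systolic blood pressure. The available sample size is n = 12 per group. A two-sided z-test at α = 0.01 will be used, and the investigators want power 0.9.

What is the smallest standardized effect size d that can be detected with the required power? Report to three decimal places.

Required noncentrality: δ = z_{0.005} + z_{0.10} = 2.576 + 1.282 = 3.857.
(Lower-tail contribution to power is negligible for δ > 0.)
δ = d·√(n/2) ⇒ d = δ/√(n/2) = 3.857/√(12/2) = 1.5748.

d ≈ 1.575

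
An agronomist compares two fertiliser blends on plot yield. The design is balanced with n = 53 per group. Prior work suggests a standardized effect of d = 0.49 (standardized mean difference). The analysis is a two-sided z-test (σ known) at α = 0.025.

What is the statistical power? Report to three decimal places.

Power ≈ 0.611

Noncentrality parameter: δ = d·√(n/2) = 0.49 × √(53/2) = 2.5224
Two-sided α = 0.025 → critical value z_{0.0125} = 2.241.
Power = Φ(δ − 2.241) + Φ(−δ − 2.241) = Φ(0.281) + Φ(-4.764) = 0.6107 + 0.0000 = 0.6107.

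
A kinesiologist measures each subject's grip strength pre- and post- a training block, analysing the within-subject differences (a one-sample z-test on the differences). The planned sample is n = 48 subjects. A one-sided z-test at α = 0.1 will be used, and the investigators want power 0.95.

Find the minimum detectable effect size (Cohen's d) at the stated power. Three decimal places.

d ≈ 0.422

Need Φ(δ − 1.282) = 0.95, so δ = 1.282 + 1.645 = 2.926.
δ = d·√n ⇒ d = δ/√n = 2.926/√48 = 0.4224.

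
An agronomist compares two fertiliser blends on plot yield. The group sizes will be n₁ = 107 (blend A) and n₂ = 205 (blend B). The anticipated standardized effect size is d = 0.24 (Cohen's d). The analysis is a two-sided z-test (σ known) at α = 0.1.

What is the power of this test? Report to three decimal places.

Power ≈ 0.644

Noncentrality parameter: λ = d / √(1/n₁ + 1/n₂) = 0.24 / √(1/107 + 1/205) = 2.0123
Two-sided α = 0.1 → critical value z_{0.05} = 1.645.
Power = Φ(λ − 1.645) + Φ(−λ − 1.645) = Φ(0.367) + Φ(-3.657) = 0.6434 + 0.0001 = 0.6435.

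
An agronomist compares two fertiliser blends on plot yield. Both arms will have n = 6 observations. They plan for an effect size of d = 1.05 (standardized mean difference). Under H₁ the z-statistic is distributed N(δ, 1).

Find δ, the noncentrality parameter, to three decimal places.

δ = d·√(n/2) = 1.05 × √(6/2) = 1.8187

δ ≈ 1.819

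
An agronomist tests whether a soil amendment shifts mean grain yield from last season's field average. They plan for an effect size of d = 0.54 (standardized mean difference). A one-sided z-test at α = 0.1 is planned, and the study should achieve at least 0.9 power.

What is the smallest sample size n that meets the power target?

Set Φ(δ − 1.282) = 0.9; then δ − 1.282 = Φ⁻¹(0.9) = 1.282, giving δ = 2.563.
δ = d·√n ⇒ n = (δ/d)² = (2.563 / 0.54)² = 22.53.
Rounding up, n = 23.

n = 23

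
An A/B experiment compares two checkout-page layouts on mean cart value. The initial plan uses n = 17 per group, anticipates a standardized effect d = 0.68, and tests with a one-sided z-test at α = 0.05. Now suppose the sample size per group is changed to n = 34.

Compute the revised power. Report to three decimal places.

With n = 34 per group: δ = d·√(n/2) = 0.68 × √(34/2) = 2.8037. Critical value z_{0.05} = 1.645.
Revised power = P(Z > 1.645 − δ) = Φ(1.159) = 0.8767.

Power ≈ 0.877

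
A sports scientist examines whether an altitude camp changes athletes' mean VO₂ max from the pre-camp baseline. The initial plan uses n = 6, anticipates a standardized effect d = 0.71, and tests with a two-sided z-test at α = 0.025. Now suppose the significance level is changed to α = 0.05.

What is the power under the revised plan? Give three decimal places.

Power ≈ 0.413

δ = d·√n = 0.71 × √6 = 1.7391 (unchanged). New critical value: z_{0.025} = 1.960.
Revised power = Φ(δ − 1.960) + Φ(−δ − 1.960) = Φ(-0.221) + Φ(-3.699) = 0.4126 + 0.0001 = 0.4127.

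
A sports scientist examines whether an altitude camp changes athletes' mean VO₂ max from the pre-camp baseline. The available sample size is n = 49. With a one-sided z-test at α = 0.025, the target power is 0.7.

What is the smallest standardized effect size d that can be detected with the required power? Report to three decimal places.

Required noncentrality: δ = z_{0.025} + z_{0.30} = 1.960 + 0.524 = 2.484.
δ = d·√n ⇒ d = δ/√n = 2.484/√49 = 0.3549.

d ≈ 0.355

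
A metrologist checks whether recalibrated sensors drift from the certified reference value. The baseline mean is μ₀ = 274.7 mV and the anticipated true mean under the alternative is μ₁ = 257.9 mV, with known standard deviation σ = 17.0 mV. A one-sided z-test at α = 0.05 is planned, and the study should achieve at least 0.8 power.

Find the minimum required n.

n = 7

Standardized effect: d = |μ₁ − μ₀| / σ = |257.9 − 274.7| / 17.0 = 0.9882
Set Φ(δ − 1.645) = 0.8; then δ − 1.645 = Φ⁻¹(0.8) = 0.842, giving δ = 2.486.
δ = d·√n ⇒ n = (δ/d)² = (2.486 / 0.9882)² = 6.33.
Rounding up, n = 7.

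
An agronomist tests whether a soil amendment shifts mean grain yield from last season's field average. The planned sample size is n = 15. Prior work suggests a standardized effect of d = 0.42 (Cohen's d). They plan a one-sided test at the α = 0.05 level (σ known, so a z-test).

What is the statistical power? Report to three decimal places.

Power ≈ 0.493

Noncentrality parameter: δ = d·√n = 0.42 × √15 = 1.6267
Critical value for a one-sided test at α = 0.05: z_α = 1.645.
Power = Φ(δ − 1.645) = Φ(-0.018) = 0.4927.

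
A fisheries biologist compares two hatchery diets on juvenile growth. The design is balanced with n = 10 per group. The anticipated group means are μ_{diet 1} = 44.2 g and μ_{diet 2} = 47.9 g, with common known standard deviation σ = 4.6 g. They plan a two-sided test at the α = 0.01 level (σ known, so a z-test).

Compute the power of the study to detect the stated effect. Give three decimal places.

Standardized effect: d = |μ_{diet 1} − μ_{diet 2}| / σ = |44.2 − 47.9| / 4.6 = 0.8043
Noncentrality parameter: δ = d·√(n/2) = 0.8043 × √(10/2) = 1.7986
Two-sided α = 0.01 → critical value z_{0.005} = 2.576.
Power = Φ(δ − 2.576) + Φ(−δ − 2.576) = Φ(-0.777) + Φ(-4.374) = 0.2185 + 0.0000 = 0.2185.

Power ≈ 0.219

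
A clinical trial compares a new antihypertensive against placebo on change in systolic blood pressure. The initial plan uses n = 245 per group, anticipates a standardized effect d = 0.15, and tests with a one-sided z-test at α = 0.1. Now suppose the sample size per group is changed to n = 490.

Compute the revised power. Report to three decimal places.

Power ≈ 0.857

With n = 490 per group: δ = d·√(n/2) = 0.15 × √(490/2) = 2.3479. Critical value z_{0.1} = 1.282.
Revised power = P(Z > 1.282 − δ) = Φ(1.066) = 0.8569.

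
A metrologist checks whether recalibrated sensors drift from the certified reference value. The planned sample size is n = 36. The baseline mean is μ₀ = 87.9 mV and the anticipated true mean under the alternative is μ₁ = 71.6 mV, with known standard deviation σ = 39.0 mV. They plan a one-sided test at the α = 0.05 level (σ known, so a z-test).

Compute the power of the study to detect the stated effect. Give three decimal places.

Standardized effect: d = |μ₁ − μ₀| / σ = |71.6 − 87.9| / 39.0 = 0.4179
Noncentrality parameter: δ = d·√n = 0.4179 × √36 = 2.5077
Critical value for a one-sided test at α = 0.05: z_α = 1.645.
Power = Φ(δ − 1.645) = Φ(0.863) = 0.8059.

Power ≈ 0.806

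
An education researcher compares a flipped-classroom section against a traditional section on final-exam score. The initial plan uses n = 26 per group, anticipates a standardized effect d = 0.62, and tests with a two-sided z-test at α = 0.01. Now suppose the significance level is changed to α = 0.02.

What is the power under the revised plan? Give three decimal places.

Power ≈ 0.464

δ = d·√(n/2) = 0.62 × √(26/2) = 2.2354 (unchanged). New critical value: z_{0.01} = 2.326.
Revised power = Φ(δ − 2.326) + Φ(−δ − 2.326) = Φ(-0.091) + Φ(-4.562) = 0.4638 + 0.0000 = 0.4638.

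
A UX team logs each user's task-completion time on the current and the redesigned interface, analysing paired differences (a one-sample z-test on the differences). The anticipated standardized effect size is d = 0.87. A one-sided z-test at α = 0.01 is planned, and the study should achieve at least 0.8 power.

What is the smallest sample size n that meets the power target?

For power 0.8 need Φ(δ − z_{0.01}) = 0.8, so δ = z_{0.01} + z_{0.20} = 2.326 + 0.842 = 3.168.
δ = d·√n ⇒ n = (δ/d)² = (3.168 / 0.87)² = 13.26.
Round up to the next whole unit.

n = 14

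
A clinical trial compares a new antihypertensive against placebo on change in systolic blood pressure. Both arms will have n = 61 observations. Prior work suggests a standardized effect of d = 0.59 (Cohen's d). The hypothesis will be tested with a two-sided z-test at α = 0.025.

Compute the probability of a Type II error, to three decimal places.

Noncentrality parameter: δ = d·√(n/2) = 0.59 × √(61/2) = 3.2584
Critical value for a two-sided test at α = 0.025: z_{α/2} = 2.241.
Power = Φ(δ − 2.241) + Φ(−δ − 2.241) = Φ(1.017) + Φ(-5.500) = 0.8454 + 0.0000 = 0.8454.
Type II error: β = 1 − power = 1 − 0.8454 = 0.1546.

β ≈ 0.155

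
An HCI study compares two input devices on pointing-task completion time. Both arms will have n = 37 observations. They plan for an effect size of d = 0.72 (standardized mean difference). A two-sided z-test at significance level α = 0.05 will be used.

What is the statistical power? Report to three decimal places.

Noncentrality parameter: δ = d·√(n/2) = 0.72 × √(37/2) = 3.0968
Two-sided α = 0.05 → critical value z_{0.025} = 1.960.
Power = Φ(δ − 1.960) + Φ(−δ − 1.960) = Φ(1.137) + Φ(-5.057) = 0.8722 + 0.0000 = 0.8722.

Power ≈ 0.872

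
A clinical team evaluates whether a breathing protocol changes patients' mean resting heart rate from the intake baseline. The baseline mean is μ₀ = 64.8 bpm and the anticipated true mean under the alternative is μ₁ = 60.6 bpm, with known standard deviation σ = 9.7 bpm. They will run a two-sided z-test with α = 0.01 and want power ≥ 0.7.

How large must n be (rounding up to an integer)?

Standardized effect: d = |μ₁ − μ₀| / σ = |60.6 − 64.8| / 9.7 = 0.4330
Set Φ(δ − 2.576) = 0.7; then δ − 2.576 = Φ⁻¹(0.7) = 0.524, giving δ = 3.100.
(Ignoring the negligible lower-tail rejection probability gives the usual closed-form inversion.)
δ = d·√n ⇒ n = (δ/d)² = (3.100 / 0.4330)² = 51.27.
Round up to the next whole unit.

n = 52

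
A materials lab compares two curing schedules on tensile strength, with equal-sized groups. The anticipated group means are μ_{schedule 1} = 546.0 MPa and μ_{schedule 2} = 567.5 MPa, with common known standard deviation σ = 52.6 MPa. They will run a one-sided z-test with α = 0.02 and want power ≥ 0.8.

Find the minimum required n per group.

Standardized effect: d = |μ_{schedule 1} − μ_{schedule 2}| / σ = |546.0 − 567.5| / 52.6 = 0.4087
Set Φ(δ − 2.054) = 0.8; then δ − 2.054 = Φ⁻¹(0.8) = 0.842, giving δ = 2.895.
δ = d·√(n/2) ⇒ n = 2(δ/d)² = 2 × (2.895 / 0.4087)² = 100.35.
Rounding up, n = 101 per group.

n = 101 per group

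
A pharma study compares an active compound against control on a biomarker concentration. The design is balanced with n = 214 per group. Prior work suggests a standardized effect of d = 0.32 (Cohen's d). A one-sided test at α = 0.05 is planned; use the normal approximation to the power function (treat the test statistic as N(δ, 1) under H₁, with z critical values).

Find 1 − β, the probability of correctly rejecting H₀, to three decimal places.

Power ≈ 0.952

Noncentrality parameter: δ = d·√(n/2) = 0.32 × √(214/2) = 3.3101
One-sided α = 0.05 → critical value z_{0.05} = 1.645.
Power = Φ(δ − 1.645) = Φ(1.665) = 0.9521.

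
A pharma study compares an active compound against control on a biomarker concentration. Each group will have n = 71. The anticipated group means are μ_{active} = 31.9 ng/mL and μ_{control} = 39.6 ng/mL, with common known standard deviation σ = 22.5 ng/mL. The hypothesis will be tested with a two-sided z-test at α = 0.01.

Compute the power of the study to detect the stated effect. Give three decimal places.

Standardized effect: d = |μ_{active} − μ_{control}| / σ = |31.9 − 39.6| / 22.5 = 0.3422
Noncentrality parameter: δ = d·√(n/2) = 0.3422 × √(71/2) = 2.0390
Two-sided α = 0.01 → critical value z_{0.005} = 2.576.
Power = Φ(δ − 2.576) + Φ(−δ − 2.576) = Φ(-0.537) + Φ(-4.615) = 0.2957 + 0.0000 = 0.2957.

Power ≈ 0.296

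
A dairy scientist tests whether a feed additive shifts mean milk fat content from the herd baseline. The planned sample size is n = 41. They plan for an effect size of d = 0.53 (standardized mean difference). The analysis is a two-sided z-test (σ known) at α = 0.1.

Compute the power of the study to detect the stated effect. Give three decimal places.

Noncentrality parameter: δ = d·√n = 0.53 × √41 = 3.3937
Two-sided α = 0.1 → critical value z_{0.05} = 1.645.
Power = Φ(δ − 1.645) + Φ(−δ − 1.645) = Φ(1.749) + Φ(-5.039) = 0.9598 + 0.0000 = 0.9598.

Power ≈ 0.960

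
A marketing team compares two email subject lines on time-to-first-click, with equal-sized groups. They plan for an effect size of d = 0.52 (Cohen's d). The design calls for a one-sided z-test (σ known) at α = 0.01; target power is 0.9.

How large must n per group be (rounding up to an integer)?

For power 0.9 need Φ(δ − z_{0.01}) = 0.9, so δ = z_{0.01} + z_{0.10} = 2.326 + 1.282 = 3.608.
δ = d·√(n/2) ⇒ n = 2(δ/d)² = 2 × (3.608 / 0.52)² = 96.28.
Rounding up, n = 97 per group.

n = 97 per group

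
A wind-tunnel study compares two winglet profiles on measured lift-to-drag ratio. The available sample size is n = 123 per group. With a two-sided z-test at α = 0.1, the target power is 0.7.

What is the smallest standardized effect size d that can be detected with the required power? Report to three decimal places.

Need Φ(δ − 1.645) = 0.7, so δ = 1.645 + 0.524 = 2.169.
(Lower-tail contribution to power is negligible for δ > 0.)
δ = d·√(n/2) ⇒ d = δ/√(n/2) = 2.169/√(123/2) = 0.2766.

d ≈ 0.277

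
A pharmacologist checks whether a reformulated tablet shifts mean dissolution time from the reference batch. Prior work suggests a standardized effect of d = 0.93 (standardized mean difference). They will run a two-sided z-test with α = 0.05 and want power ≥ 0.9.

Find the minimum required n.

For power 0.9 need Φ(δ − z_{0.025}) = 0.9, so δ = z_{0.025} + z_{0.10} = 1.960 + 1.282 = 3.242.
(For δ > 0 the lower-tail rejection region contributes negligibly to power, so the one-term inversion is standard.)
δ = d·√n ⇒ n = (δ/d)² = (3.242 / 0.93)² = 12.15.
Rounding up, n = 13.

n = 13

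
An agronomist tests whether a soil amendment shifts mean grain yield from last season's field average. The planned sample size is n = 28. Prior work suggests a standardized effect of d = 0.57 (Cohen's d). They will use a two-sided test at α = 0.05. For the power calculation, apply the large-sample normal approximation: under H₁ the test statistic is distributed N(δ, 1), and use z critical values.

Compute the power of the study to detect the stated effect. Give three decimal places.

Power ≈ 0.855

Noncentrality parameter: δ = d·√n = 0.57 × √28 = 3.0162
Two-sided α = 0.05 → critical value z_{0.025} = 1.960.
Power = Φ(δ − 1.960) + Φ(−δ − 1.960) = Φ(1.056) + Φ(-4.976) = 0.8546 + 0.0000 = 0.8546.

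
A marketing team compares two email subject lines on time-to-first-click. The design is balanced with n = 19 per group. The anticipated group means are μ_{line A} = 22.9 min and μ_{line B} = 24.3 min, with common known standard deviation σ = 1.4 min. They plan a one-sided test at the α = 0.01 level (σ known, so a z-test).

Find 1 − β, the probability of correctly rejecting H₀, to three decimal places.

Power ≈ 0.775

Standardized effect: d = |μ_{line A} − μ_{line B}| / σ = |22.9 − 24.3| / 1.4 = 1.0000
Noncentrality parameter: δ = d·√(n/2) = 1.0000 × √(19/2) = 3.0822
Critical value for a one-sided test at α = 0.01: z_α = 2.326.
Power = Φ(δ − 2.326) = Φ(0.756) = 0.7751.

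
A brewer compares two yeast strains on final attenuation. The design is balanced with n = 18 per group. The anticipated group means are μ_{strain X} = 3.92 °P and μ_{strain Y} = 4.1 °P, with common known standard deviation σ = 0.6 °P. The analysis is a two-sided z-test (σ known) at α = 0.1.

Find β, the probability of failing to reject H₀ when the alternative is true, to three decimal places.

β ≈ 0.766

Standardized effect: d = |μ_{strain X} − μ_{strain Y}| / σ = |3.92 − 4.1| / 0.6 = 0.3000
Noncentrality parameter: δ = d·√(n/2) = 0.3000 × √(18/2) = 0.9000
Two-sided α = 0.1 → critical value z_{0.05} = 1.645.
Power = Φ(δ − 1.645) + Φ(−δ − 1.645) = Φ(-0.745) + Φ(-2.545) = 0.2282 + 0.0055 = 0.2336.
Type II error: β = 1 − power = 1 − 0.2336 = 0.7664.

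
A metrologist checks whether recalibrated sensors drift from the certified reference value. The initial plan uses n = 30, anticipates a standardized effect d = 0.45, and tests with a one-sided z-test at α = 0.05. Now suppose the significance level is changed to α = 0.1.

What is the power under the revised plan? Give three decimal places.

δ = d·√n = 0.45 × √30 = 2.4648 (unchanged). New critical value: z_{0.1} = 1.282.
Revised power = P(Z > 1.282 − δ) = Φ(1.183) = 0.8816.

Power ≈ 0.882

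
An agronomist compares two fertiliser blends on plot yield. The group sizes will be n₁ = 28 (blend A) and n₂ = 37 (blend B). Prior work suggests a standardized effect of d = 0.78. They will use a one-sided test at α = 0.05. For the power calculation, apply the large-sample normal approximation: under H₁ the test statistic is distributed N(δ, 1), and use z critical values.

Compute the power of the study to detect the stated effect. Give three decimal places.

Noncentrality parameter: δ = d / √(1/n₁ + 1/n₂) = 0.78 / √(1/28 + 1/37) = 3.1140
One-sided α = 0.05 → critical value z_{0.05} = 1.645.
Power = Φ(δ − 1.645) = Φ(1.469) = 0.9291.

Power ≈ 0.929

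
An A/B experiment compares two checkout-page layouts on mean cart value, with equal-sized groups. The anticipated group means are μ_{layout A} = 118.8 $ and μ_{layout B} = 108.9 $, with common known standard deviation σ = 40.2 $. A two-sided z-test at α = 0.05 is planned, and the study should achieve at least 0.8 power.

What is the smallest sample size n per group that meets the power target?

Standardized effect: d = |μ_{layout A} − μ_{layout B}| / σ = |118.8 − 108.9| / 40.2 = 0.2463
Set Φ(δ − 1.960) = 0.8; then δ − 1.960 = Φ⁻¹(0.8) = 0.842, giving δ = 2.802.
(Ignoring the negligible lower-tail rejection probability gives the usual closed-form inversion.)
δ = d·√(n/2) ⇒ n = 2(δ/d)² = 2 × (2.802 / 0.2463)² = 258.83.
Round up to the next whole unit.

n = 259 per group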